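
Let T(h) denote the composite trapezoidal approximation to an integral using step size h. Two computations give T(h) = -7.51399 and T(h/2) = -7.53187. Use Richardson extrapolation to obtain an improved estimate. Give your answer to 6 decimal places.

-7.537830

R = (4·T(h/2) − T(h)) / 3 = (4·(-7.53187) − (-7.51399))/3 = (-22.61349)/3 = -7.537830.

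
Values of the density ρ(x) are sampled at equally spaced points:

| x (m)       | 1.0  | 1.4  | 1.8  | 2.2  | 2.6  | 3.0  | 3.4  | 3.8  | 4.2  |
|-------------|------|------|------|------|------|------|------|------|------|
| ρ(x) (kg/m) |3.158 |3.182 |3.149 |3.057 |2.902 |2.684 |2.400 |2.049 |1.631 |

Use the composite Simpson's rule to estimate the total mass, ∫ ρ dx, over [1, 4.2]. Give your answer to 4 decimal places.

8.7439

h = 0.4, n = 8.
(h/3)·[y₀ + 4y₁ + 2y₂ + 4y₃ + 2y₄ + 4y₅ + 2y₆ + 4y₇ + y₈] = 0.133333·(65.579) = 8.7439.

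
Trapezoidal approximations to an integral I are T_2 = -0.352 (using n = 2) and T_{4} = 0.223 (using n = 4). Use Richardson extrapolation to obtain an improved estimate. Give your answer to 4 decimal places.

R = (4·T_{4} − T_2) / 3 = (4·0.223 − (-0.352))/3 = (1.244)/3 = 0.4147.

0.4147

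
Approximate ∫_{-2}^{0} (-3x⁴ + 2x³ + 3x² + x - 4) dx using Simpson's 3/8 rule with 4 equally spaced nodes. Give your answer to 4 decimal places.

-29.5556

h = (0 − (-2))/3 = 0.666667.
Nodes x₀,…,x₃ = -2, -1.333333, -0.666667, 0.
f(x) = -3x⁴ + 2x³ + 3x² + x - 4: f₀=-58, f₁=-14.222222, f₂=-4.518519, f₃=-4.
(3h/8)·[f₀ + 3f₁ + 3f₂ + f₃] = 0.25·(-118.222222) = -29.5556.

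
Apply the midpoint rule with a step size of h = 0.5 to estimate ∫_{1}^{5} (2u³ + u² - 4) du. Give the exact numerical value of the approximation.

335.75

h = (5 − 1)/8 = 0.5.
Midpoints m₁,…,m₈ = 1.25, 1.75, 2.25, 2.75, 3.25, 3.75, 4.25, 4.75.
f(m₁)=1.46875, f(m₂)=9.78125, f(m₃)=23.84375, f(m₄)=45.15625, f(m₅)=75.21875, f(m₆)=115.53125, f(m₇)=167.59375, f(m₈)=232.90625.
h·[f(m₁) + f(m₂) + f(m₃) + f(m₄) + f(m₅) + f(m₆) + f(m₇) + f(m₈)] = 0.5·(671.5) = 335.75.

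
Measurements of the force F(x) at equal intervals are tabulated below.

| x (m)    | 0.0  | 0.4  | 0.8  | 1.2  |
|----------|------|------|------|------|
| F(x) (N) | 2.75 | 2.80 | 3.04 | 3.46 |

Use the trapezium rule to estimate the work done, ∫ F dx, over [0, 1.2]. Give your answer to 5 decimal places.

3.57800

h = 0.4, n = 3.
(h/2)·[y₀ + 2y₁ + 2y₂ + y₃] = 0.2·(17.89) = 3.57800.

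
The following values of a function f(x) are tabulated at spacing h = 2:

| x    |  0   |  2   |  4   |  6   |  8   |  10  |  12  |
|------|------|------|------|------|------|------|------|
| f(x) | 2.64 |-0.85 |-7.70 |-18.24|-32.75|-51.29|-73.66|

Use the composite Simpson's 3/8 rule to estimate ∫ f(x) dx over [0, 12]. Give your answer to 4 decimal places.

-288.9525

h = 2, n = 6.
(3h/8)·[y₀ + 3y₁ + 3y₂ + 2y₃ + 3y₄ + 3y₅ + y₆] = 0.75·(-385.27) = -288.9525.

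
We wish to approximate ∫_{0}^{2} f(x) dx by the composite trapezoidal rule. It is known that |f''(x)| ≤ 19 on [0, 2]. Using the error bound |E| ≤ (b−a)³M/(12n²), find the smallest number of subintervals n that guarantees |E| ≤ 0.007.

Need 152/(12n²) ≤ 0.007.
n² ≥ 152/(12·0.007) = 1809.52 ⇒ n ≥ 42.5385, so the smallest n is 43.

43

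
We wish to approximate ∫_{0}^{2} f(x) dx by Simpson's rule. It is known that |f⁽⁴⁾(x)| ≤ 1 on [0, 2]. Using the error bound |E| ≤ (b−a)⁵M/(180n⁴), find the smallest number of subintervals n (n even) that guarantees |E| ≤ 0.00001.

12

Need 32/(180n⁴) ≤ 0.00001.
n⁴ ≥ 32/(180·0.00001) = 17777.8 ⇒ n ≥ 11.5470, so the smallest even n is 12. (n must be even for Simpson's rule.)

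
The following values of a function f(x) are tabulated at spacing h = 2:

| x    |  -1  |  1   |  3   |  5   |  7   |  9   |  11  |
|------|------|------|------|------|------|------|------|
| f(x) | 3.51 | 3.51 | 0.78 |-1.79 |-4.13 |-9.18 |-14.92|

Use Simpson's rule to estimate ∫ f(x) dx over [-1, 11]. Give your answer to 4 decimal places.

h = 2, n = 6.
(h/3)·[y₀ + 4y₁ + 2y₂ + 4y₃ + 2y₄ + 4y₅ + y₆] = 0.666667·(-47.95) = -31.9667.

-31.9667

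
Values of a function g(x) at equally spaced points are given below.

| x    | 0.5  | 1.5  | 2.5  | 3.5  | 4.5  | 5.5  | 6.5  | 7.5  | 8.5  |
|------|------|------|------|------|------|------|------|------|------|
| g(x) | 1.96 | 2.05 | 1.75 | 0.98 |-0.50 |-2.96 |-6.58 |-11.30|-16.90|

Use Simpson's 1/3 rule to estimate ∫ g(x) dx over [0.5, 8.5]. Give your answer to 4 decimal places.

-23.5067

h = 1, n = 8.
(h/3)·[y₀ + 4y₁ + 2y₂ + 4y₃ + 2y₄ + 4y₅ + 2y₆ + 4y₇ + y₈] = 0.333333·(-70.52) = -23.5067.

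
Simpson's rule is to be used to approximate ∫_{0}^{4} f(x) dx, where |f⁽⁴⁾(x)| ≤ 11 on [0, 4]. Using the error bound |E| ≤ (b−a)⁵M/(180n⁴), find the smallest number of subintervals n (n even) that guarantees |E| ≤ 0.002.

Need 11264/(180n⁴) ≤ 0.002.
n⁴ ≥ 11264/(180·0.002) = 31288.9 ⇒ n ≥ 13.2999, so the smallest even n is 14. (n must be even for Simpson's rule.)

14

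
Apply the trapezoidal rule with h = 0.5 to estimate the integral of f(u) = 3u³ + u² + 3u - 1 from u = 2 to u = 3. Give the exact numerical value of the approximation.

62.5625

h = (3 − 2)/2 = 0.5.
Nodes u₀,…,u₂ = 2, 2.5, 3.
f(u) = 3u³ + u² + 3u - 1: f₀=33, f₁=59.625, f₂=98.
(h/2)·[f₀ + 2f₁ + f₂] = 0.25·(250.25) = 62.5625.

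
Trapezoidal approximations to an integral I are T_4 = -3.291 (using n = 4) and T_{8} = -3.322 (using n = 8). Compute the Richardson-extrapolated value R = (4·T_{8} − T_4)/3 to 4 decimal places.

R = (4·T_{8} − T_4) / 3 = (4·(-3.322) − (-3.291))/3 = (-9.997)/3 = -3.3323.

-3.3323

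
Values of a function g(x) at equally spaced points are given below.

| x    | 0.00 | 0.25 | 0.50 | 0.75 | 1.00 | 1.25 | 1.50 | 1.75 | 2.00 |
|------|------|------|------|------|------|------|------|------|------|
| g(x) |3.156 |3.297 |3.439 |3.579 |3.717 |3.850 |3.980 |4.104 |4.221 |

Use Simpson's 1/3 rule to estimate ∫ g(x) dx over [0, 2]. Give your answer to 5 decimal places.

7.41408

h = 0.25, n = 8.
(h/3)·[y₀ + 4y₁ + 2y₂ + 4y₃ + 2y₄ + 4y₅ + 2y₆ + 4y₇ + y₈] = 0.083333·(88.969) = 7.41408.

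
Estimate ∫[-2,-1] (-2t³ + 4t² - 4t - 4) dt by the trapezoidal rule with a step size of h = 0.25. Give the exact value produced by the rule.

h = (-1 − (-2))/4 = 0.25.
Nodes t₀,…,t₄ = -2, -1.75, -1.5, -1.25, -1.
f(t) = -2t³ + 4t² - 4t - 4: f₀=36, f₁=25.96875, f₂=17.75, f₃=11.15625, f₄=6.
(h/2)·[f₀ + 2f₁ + 2f₂ + 2f₃ + f₄] = 0.125·(151.75) = 18.96875.

18.96875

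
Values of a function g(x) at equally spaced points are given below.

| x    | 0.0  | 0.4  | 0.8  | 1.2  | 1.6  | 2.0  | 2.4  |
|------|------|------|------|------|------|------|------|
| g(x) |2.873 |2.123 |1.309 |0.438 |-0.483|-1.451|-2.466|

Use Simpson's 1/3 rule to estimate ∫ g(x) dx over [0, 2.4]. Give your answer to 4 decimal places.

h = 0.4, n = 6.
(h/3)·[y₀ + 4y₁ + 2y₂ + 4y₃ + 2y₄ + 4y₅ + y₆] = 0.133333·(6.499) = 0.8665.

0.8665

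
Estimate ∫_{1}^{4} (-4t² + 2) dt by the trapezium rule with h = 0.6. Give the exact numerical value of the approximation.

h = (4 − 1)/5 = 0.6.
Nodes t₀,…,t₅ = 1, 1.6, 2.2, 2.8, 3.4, 4.
f(t) = -4t² + 2: f₀=-2, f₁=-8.24, f₂=-17.36, f₃=-29.36, f₄=-44.24, f₅=-62.
(h/2)·[f₀ + 2f₁ + 2f₂ + 2f₃ + 2f₄ + f₅] = 0.3·(-262.4) = -78.72.

-78.72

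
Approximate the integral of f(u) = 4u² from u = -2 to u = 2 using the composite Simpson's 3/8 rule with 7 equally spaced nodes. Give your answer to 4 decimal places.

21.3333

h = (2 − (-2))/6 = 0.666667.
Nodes u₀,…,u₆ = -2, -1.333333, -0.666667, 0, 0.666667, 1.333333, 2.
f(u) = 4u²: f₀=16, f₁=7.111111, f₂=1.777778, f₃=0, f₄=1.777778, f₅=7.111111, f₆=16.
(3h/8)·[f₀ + 3f₁ + 3f₂ + 2f₃ + 3f₄ + 3f₅ + f₆] = 0.25·(85.333333) = 21.3333.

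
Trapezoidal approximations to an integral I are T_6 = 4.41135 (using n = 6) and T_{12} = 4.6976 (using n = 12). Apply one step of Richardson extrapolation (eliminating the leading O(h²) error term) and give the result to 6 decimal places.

4.793017

R = (4·T_{12} − T_6) / 3 = (4·4.6976 − 4.41135)/3 = (14.37905)/3 = 4.793017.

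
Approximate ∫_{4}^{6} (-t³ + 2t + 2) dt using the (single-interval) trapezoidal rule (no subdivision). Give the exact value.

T = (b−a)/2 · [f(4) + f(6)] = 1·[(-54) + (-202)] = -256.

-256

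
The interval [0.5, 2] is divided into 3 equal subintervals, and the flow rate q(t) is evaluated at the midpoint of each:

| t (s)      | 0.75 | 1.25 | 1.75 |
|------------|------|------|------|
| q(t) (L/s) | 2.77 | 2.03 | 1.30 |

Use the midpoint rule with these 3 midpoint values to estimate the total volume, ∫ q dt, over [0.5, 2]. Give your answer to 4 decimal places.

3.0500

h = 0.5, n = 3.
h·[y(m₁) + y(m₂) + y(m₃)] = 0.5·(6.10) = 3.0500.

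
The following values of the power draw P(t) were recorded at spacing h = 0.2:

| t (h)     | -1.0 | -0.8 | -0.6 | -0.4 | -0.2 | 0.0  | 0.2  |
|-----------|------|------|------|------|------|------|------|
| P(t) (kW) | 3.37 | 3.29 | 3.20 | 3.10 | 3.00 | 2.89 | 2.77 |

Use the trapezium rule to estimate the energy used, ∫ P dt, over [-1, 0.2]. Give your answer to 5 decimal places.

3.71000

h = 0.2, n = 6.
(h/2)·[y₀ + 2y₁ + 2y₂ + 2y₃ + 2y₄ + 2y₅ + y₆] = 0.1·(37.10) = 3.71000.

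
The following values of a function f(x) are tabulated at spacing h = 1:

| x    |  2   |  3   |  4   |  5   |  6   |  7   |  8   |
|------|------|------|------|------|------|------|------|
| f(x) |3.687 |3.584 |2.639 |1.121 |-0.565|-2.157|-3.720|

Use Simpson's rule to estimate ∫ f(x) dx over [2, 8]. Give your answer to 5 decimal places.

h = 1, n = 6.
(h/3)·[y₀ + 4y₁ + 2y₂ + 4y₃ + 2y₄ + 4y₅ + y₆] = 0.333333·(14.307) = 4.76900.

4.76900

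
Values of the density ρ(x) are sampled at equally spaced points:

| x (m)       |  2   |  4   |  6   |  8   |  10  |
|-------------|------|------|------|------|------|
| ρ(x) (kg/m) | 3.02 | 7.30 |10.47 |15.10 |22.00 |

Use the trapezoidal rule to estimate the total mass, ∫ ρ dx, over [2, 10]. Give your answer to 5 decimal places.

90.76000

h = 2, n = 4.
(h/2)·[y₀ + 2y₁ + 2y₂ + 2y₃ + y₄] = 1·(90.76) = 90.76000.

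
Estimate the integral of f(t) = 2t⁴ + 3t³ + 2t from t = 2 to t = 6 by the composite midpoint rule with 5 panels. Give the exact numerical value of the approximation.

h = (6 − 2)/5 = 0.8.
Midpoints m₁,…,m₅ = 2.4, 3.2, 4, 4.8, 5.6.
f(m₁)=112.6272, f(m₂)=314.4192, f(m₃)=712, f(m₄)=1403.0592, f(m₅)=2504.9472.
h·[f(m₁) + f(m₂) + f(m₃) + f(m₄) + f(m₅)] = 0.8·(5047.0528) = 4037.64224.

4037.64224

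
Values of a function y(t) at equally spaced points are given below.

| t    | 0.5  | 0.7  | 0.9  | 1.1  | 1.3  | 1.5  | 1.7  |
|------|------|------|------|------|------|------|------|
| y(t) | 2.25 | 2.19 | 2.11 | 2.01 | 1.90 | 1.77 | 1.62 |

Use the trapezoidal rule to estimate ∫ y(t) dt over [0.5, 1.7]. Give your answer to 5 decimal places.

2.38300

h = 0.2, n = 6.
(h/2)·[y₀ + 2y₁ + 2y₂ + 2y₃ + 2y₄ + 2y₅ + y₆] = 0.1·(23.83) = 2.38300.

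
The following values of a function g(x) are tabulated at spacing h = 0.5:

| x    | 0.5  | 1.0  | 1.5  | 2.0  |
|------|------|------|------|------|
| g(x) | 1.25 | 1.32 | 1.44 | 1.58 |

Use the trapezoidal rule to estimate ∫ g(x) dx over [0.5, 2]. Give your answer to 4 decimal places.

h = 0.5, n = 3.
(h/2)·[y₀ + 2y₁ + 2y₂ + y₃] = 0.25·(8.35) = 2.0875.

2.0875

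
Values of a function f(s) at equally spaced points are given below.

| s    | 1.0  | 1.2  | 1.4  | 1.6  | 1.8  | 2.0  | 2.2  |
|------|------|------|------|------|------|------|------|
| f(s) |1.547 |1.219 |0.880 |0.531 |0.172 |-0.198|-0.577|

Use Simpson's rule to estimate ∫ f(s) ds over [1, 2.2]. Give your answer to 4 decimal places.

0.6188

h = 0.2, n = 6.
(h/3)·[y₀ + 4y₁ + 2y₂ + 4y₃ + 2y₄ + 4y₅ + y₆] = 0.066667·(9.282) = 0.6188.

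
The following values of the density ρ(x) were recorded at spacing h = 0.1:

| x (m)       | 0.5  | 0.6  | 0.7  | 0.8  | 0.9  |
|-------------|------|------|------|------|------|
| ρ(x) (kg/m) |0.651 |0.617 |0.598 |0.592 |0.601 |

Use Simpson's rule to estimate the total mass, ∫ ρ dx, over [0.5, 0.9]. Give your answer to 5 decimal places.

0.24280

h = 0.1, n = 4.
(h/3)·[y₀ + 4y₁ + 2y₂ + 4y₃ + y₄] = 0.033333·(7.284) = 0.24280.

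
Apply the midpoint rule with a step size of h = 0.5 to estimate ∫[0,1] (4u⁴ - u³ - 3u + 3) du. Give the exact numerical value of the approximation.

h = (1 − 0)/2 = 0.5.
Midpoints m₁,…,m₂ = 0.25, 0.75.
f(m₁)=2.25, f(m₂)=1.59375.
h·[f(m₁) + f(m₂)] = 0.5·(3.84375) = 1.921875.

1.921875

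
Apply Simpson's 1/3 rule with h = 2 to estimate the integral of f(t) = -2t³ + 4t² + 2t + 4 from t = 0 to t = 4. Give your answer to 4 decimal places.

h = (4 − 0)/2 = 2.
Nodes t₀,…,t₂ = 0, 2, 4.
f(t) = -2t³ + 4t² + 2t + 4: f₀=4, f₁=8, f₂=-52.
(h/3)·[f₀ + 4f₁ + f₂] = 0.666667·(-16) = -10.6667.

-10.6667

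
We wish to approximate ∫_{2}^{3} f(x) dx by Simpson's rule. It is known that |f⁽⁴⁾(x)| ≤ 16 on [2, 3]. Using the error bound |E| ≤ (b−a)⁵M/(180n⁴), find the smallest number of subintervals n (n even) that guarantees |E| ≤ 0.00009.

6

Need 16/(180n⁴) ≤ 0.00009.
n⁴ ≥ 16/(180·0.00009) = 987.654 ⇒ n ≥ 5.6060, so the smallest even n is 6. (n must be even for Simpson's rule.)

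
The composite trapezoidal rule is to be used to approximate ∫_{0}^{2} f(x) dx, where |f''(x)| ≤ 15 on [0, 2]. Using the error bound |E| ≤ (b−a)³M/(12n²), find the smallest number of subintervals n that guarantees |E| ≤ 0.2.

8

Need 120/(12n²) ≤ 0.2.
n² ≥ 120/(12·0.2) = 50 ⇒ n ≥ 7.0711, so the smallest n is 8.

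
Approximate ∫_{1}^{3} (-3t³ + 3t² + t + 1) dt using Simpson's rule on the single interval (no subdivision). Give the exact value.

-28

S = (b−a)/6 · [f(1) + 4f(2) + f(3)] = 0.333333·[2 + 4·(-9) + (-50)] = -28.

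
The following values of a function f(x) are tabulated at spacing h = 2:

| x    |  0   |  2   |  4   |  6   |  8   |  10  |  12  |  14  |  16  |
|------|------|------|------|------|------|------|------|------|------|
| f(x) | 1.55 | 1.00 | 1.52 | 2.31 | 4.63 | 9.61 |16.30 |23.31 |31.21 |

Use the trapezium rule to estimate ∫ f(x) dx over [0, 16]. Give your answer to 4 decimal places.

150.1200

h = 2, n = 8.
(h/2)·[y₀ + 2y₁ + 2y₂ + 2y₃ + 2y₄ + 2y₅ + 2y₆ + 2y₇ + y₈] = 1·(150.12) = 150.1200.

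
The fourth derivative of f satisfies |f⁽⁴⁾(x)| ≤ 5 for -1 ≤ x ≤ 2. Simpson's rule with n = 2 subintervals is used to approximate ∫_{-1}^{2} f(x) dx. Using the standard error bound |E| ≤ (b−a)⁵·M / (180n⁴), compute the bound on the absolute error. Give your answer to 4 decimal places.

0.4219

|E| ≤ (3)⁵·5 / (180·2⁴) = 1215/2880 = 0.4219.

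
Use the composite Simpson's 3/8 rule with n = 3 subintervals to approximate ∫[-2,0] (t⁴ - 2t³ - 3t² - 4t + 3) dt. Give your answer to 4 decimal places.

20.5185

h = (0 − (-2))/3 = 0.666667.
Nodes t₀,…,t₃ = -2, -1.333333, -0.666667, 0.
f(t) = t⁴ - 2t³ - 3t² - 4t + 3: f₀=31, f₁=10.901235, f₂=5.123457, f₃=3.
(3h/8)·[f₀ + 3f₁ + 3f₂ + f₃] = 0.25·(82.074074) = 20.5185.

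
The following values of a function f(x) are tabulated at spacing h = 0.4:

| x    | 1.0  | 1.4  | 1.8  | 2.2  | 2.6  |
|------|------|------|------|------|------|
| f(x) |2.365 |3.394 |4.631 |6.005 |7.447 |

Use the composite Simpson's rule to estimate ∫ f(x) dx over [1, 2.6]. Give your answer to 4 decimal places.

7.5560

h = 0.4, n = 4.
(h/3)·[y₀ + 4y₁ + 2y₂ + 4y₃ + y₄] = 0.133333·(56.670) = 7.5560.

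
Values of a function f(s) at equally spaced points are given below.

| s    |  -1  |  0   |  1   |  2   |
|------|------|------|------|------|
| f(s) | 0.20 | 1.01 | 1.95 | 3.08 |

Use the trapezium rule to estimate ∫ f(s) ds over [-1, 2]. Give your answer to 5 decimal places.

4.60000

h = 1, n = 3.
(h/2)·[y₀ + 2y₁ + 2y₂ + y₃] = 0.5·(9.20) = 4.60000.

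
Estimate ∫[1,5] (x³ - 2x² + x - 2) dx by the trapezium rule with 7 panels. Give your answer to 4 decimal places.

h = (5 − 1)/7 = 0.571429.
Nodes x₀,…,x₇ = 1, 1.571429, 2.142857, 2.714286, 3.285714, 3.857143, 4.428571, 5.
f(x) = x³ - 2x² + x - 2: f₀=-2, f₁=-1.486880, f₂=0.798834, f₃=5.976676, f₄=15.166181, f₅=29.486880, f₆=50.058309, f₇=78.
(h/2)·[f₀ + 2f₁ + 2f₂ + 2f₃ + 2f₄ + 2f₅ + 2f₆ + f₇] = 0.285714·(276) = 78.8571.

78.8571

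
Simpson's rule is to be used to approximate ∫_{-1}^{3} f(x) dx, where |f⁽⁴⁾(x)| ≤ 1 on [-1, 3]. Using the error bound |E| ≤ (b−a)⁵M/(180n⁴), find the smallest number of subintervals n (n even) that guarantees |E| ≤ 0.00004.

20

Need 1024/(180n⁴) ≤ 0.00004.
n⁴ ≥ 1024/(180·0.00004) = 142222 ⇒ n ≥ 19.4197, so the smallest even n is 20. (n must be even for Simpson's rule.)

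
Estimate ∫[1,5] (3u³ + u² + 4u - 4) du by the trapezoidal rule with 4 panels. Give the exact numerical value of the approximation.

h = (5 − 1)/4 = 1.
Nodes u₀,…,u₄ = 1, 2, 3, 4, 5.
f(u) = 3u³ + u² + 4u - 4: f₀=4, f₁=32, f₂=98, f₃=220, f₄=416.
(h/2)·[f₀ + 2f₁ + 2f₂ + 2f₃ + f₄] = 0.5·(1120) = 560.

560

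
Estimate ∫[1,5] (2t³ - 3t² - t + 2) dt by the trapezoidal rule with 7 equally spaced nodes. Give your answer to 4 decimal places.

h = (5 − 1)/6 = 0.666667.
Nodes t₀,…,t₆ = 1, 1.666667, 2.333333, 3, 3.666667, 4.333333, 5.
f(t) = 2t³ - 3t² - t + 2: f₀=0, f₁=1.259259, f₂=8.740741, f₃=26, f₄=56.592593, f₅=104.074074, f₆=172.
(h/2)·[f₀ + 2f₁ + 2f₂ + 2f₃ + 2f₄ + 2f₅ + f₆] = 0.333333·(565.333333) = 188.4444.

188.4444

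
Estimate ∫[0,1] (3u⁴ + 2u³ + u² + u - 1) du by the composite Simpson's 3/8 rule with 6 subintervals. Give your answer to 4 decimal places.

0.9340

h = (1 − 0)/6 = 0.166667.
Nodes u₀,…,u₆ = 0, 0.166667, 0.333333, 0.5, 0.666667, 0.833333, 1.
f(u) = 3u⁴ + 2u³ + u² + u - 1: f₀=-1, f₁=-0.793981, f₂=-0.444444, f₃=0.1875, f₄=1.296296, f₅=3.131944, f₆=6.
(3h/8)·[f₀ + 3f₁ + 3f₂ + 2f₃ + 3f₄ + 3f₅ + f₆] = 0.0625·(14.944444) = 0.9340.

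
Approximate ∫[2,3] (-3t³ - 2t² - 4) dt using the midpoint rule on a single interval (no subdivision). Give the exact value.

-63.375

M = (b−a)·f(2.5) = 1·(-63.375) = -63.375.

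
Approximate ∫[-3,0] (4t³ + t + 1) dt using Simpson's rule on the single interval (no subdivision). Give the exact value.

S = (b−a)/6 · [f(-3) + 4f(-1.5) + f(0)] = 0.5·[(-110) + 4·(-14) + 1] = -82.5.

-82.5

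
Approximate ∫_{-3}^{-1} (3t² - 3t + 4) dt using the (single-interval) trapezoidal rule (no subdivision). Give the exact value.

T = (b−a)/2 · [f(-3) + f(-1)] = 1·[40 + 10] = 50.

50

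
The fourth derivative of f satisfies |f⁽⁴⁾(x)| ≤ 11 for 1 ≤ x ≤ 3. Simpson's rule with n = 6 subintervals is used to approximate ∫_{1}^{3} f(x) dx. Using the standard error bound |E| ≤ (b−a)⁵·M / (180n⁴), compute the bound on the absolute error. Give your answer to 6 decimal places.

0.001509

|E| ≤ (2)⁵·11 / (180·6⁴) = 352/233280 = 0.001509.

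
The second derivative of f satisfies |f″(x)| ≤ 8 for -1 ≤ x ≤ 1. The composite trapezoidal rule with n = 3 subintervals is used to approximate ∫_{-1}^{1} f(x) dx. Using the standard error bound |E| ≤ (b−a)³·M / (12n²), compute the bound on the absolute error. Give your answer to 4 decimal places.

0.5926

|E| ≤ (2)³·8 / (12·3²) = 64/108 = 0.5926.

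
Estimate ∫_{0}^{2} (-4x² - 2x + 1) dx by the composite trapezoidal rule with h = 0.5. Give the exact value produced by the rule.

-13

h = (2 − 0)/4 = 0.5.
Nodes x₀,…,x₄ = 0, 0.5, 1, 1.5, 2.
f(x) = -4x² - 2x + 1: f₀=1, f₁=-1, f₂=-5, f₃=-11, f₄=-19.
(h/2)·[f₀ + 2f₁ + 2f₂ + 2f₃ + f₄] = 0.25·(-52) = -13.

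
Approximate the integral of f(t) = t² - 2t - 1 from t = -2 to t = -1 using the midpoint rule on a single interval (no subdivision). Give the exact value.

M = (b−a)·f(-1.5) = 1·(4.25) = 4.25.

4.25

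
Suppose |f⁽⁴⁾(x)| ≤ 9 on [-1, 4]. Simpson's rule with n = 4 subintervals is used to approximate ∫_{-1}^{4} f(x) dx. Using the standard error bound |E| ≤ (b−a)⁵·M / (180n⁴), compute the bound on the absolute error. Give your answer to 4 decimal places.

0.6104

|E| ≤ (5)⁵·9 / (180·4⁴) = 28125/46080 = 0.6104.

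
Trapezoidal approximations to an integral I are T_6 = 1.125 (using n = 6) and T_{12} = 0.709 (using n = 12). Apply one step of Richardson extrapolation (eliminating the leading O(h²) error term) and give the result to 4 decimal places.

0.5703

R = (4·T_{12} − T_6) / 3 = (4·0.709 − 1.125)/3 = (1.711)/3 = 0.5703.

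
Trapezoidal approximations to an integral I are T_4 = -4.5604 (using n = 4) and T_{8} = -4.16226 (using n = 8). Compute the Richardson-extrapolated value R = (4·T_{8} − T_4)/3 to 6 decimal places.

R = (4·T_{8} − T_4) / 3 = (4·(-4.16226) − (-4.5604))/3 = (-12.08864)/3 = -4.029547.

-4.029547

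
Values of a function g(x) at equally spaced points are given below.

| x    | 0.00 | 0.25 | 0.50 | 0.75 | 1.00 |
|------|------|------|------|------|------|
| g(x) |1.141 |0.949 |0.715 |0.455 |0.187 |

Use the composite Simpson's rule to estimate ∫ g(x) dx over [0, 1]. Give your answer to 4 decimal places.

0.6978

h = 0.25, n = 4.
(h/3)·[y₀ + 4y₁ + 2y₂ + 4y₃ + y₄] = 0.083333·(8.374) = 0.6978.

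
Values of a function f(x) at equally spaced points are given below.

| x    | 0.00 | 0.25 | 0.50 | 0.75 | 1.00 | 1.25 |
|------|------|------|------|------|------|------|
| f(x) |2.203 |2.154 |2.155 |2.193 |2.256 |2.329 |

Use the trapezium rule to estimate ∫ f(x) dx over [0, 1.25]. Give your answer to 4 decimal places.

2.7560

h = 0.25, n = 5.
(h/2)·[y₀ + 2y₁ + 2y₂ + 2y₃ + 2y₄ + y₅] = 0.125·(22.048) = 2.7560.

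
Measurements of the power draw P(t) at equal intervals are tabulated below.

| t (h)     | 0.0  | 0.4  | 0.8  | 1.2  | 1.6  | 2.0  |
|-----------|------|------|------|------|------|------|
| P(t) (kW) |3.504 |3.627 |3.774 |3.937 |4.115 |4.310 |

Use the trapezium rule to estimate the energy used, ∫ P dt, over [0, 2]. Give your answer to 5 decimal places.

h = 0.4, n = 5.
(h/2)·[y₀ + 2y₁ + 2y₂ + 2y₃ + 2y₄ + y₅] = 0.2·(38.720) = 7.74400.

7.74400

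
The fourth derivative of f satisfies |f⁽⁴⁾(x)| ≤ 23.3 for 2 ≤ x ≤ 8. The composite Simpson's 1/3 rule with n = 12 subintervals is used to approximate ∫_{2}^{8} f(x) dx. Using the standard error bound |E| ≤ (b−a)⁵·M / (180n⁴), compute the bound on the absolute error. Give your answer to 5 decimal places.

|E| ≤ (6)⁵·23.3 / (180·12⁴) = 181180.8/3732480 = 0.04854.

0.04854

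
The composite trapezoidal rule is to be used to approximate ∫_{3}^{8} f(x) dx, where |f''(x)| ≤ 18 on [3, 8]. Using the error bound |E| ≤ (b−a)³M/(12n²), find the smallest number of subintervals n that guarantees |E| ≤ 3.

8

Need 2250/(12n²) ≤ 3.
n² ≥ 2250/(12·3) = 62.5 ⇒ n ≥ 7.9057, so the smallest n is 8.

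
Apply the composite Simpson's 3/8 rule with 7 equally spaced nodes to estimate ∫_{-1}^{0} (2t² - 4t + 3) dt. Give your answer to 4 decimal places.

h = (0 − (-1))/6 = 0.166667.
Nodes t₀,…,t₆ = -1, -0.833333, -0.666667, -0.5, -0.333333, -0.166667, 0.
f(t) = 2t² - 4t + 3: f₀=9, f₁=7.722222, f₂=6.555556, f₃=5.5, f₄=4.555556, f₅=3.722222, f₆=3.
(3h/8)·[f₀ + 3f₁ + 3f₂ + 2f₃ + 3f₄ + 3f₅ + f₆] = 0.0625·(90.666667) = 5.6667.

5.6667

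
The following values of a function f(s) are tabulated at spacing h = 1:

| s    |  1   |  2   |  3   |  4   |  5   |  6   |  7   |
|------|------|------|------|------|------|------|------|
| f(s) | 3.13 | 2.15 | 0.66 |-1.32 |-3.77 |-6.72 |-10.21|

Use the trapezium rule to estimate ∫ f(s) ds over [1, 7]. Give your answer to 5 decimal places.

h = 1, n = 6.
(h/2)·[y₀ + 2y₁ + 2y₂ + 2y₃ + 2y₄ + 2y₅ + y₆] = 0.5·(-25.08) = -12.54000.

-12.54000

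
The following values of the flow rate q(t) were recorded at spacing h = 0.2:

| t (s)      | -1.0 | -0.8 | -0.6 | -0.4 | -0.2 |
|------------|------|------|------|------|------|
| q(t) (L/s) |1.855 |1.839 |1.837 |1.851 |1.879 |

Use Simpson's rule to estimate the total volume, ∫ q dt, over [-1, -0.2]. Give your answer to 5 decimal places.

h = 0.2, n = 4.
(h/3)·[y₀ + 4y₁ + 2y₂ + 4y₃ + y₄] = 0.066667·(22.168) = 1.47787.

1.47787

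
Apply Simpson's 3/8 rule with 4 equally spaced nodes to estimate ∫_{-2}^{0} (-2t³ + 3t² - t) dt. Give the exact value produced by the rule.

h = (0 − (-2))/3 = 0.666667.
Nodes t₀,…,t₃ = -2, -1.333333, -0.666667, 0.
f(t) = -2t³ + 3t² - t: f₀=30, f₁=11.407407, f₂=2.592593, f₃=0.
(3h/8)·[f₀ + 3f₁ + 3f₂ + f₃] = 0.25·(72) = 18.

18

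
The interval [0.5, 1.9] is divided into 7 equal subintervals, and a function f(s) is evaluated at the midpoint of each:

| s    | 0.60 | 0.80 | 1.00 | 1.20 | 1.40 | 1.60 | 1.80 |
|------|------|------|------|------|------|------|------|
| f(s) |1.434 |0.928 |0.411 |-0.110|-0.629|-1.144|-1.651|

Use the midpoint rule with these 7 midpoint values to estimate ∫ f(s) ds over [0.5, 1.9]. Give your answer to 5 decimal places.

-0.15220

h = 0.2, n = 7.
h·[y(m₁) + y(m₂) + y(m₃) + y(m₄) + y(m₅) + y(m₆) + y(m₇)] = 0.2·(-0.761) = -0.15220.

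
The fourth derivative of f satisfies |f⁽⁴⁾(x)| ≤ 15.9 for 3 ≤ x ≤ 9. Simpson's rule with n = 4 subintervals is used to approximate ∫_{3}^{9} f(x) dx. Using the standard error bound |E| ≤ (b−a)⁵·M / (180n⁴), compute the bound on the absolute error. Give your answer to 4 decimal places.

|E| ≤ (6)⁵·15.9 / (180·4⁴) = 123638.4/46080 = 2.6831.

2.6831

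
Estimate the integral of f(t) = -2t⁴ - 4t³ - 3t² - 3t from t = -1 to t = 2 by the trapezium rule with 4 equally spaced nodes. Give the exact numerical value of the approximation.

-52

h = (2 − (-1))/3 = 1.
Nodes t₀,…,t₃ = -1, 0, 1, 2.
f(t) = -2t⁴ - 4t³ - 3t² - 3t: f₀=2, f₁=0, f₂=-12, f₃=-82.
(h/2)·[f₀ + 2f₁ + 2f₂ + f₃] = 0.5·(-104) = -52.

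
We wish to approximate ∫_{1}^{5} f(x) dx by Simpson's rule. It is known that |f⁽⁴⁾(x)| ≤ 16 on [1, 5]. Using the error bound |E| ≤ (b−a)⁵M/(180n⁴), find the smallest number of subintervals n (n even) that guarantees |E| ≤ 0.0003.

24

Need 16384/(180n⁴) ≤ 0.0003.
n⁴ ≥ 16384/(180·0.0003) = 303407 ⇒ n ≥ 23.4696, so the smallest even n is 24. (n must be even for Simpson's rule.)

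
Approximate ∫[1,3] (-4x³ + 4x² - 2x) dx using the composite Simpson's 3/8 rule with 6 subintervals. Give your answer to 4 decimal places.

-53.3333

h = (3 − 1)/6 = 0.333333.
Nodes x₀,…,x₆ = 1, 1.333333, 1.666667, 2, 2.333333, 2.666667, 3.
f(x) = -4x³ + 4x² - 2x: f₀=-2, f₁=-5.037037, f₂=-10.740741, f₃=-20, f₄=-33.703704, f₅=-52.740741, f₆=-78.
(3h/8)·[f₀ + 3f₁ + 3f₂ + 2f₃ + 3f₄ + 3f₅ + f₆] = 0.125·(-426.666667) = -53.3333.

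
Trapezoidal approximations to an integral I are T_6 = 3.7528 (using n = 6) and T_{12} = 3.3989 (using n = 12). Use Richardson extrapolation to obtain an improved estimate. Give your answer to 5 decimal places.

3.28093

R = (4·T_{12} − T_6) / 3 = (4·3.3989 − 3.7528)/3 = (9.8428)/3 = 3.28093.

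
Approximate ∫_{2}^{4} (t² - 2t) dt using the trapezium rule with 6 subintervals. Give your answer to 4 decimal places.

h = (4 − 2)/6 = 0.333333.
Nodes t₀,…,t₆ = 2, 2.333333, 2.666667, 3, 3.333333, 3.666667, 4.
f(t) = t² - 2t: f₀=0, f₁=0.777778, f₂=1.777778, f₃=3, f₄=4.444444, f₅=6.111111, f₆=8.
(h/2)·[f₀ + 2f₁ + 2f₂ + 2f₃ + 2f₄ + 2f₅ + f₆] = 0.166667·(40.222222) = 6.7037.

6.7037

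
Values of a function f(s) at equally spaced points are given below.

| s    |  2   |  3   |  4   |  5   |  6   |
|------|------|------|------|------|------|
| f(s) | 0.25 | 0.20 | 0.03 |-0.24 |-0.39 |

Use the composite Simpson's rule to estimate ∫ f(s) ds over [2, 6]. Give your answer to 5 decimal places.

-0.08000

h = 1, n = 4.
(h/3)·[y₀ + 4y₁ + 2y₂ + 4y₃ + y₄] = 0.333333·(-0.24) = -0.08000.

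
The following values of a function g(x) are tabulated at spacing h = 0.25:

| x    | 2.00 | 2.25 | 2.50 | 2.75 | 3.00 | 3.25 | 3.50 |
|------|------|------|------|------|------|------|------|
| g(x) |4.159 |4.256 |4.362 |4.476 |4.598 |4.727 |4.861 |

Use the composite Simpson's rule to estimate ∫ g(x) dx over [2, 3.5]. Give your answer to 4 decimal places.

h = 0.25, n = 6.
(h/3)·[y₀ + 4y₁ + 2y₂ + 4y₃ + 2y₄ + 4y₅ + y₆] = 0.083333·(80.776) = 6.7313.

6.7313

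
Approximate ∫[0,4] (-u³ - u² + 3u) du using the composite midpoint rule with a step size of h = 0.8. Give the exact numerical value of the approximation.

h = (4 − 0)/5 = 0.8.
Midpoints m₁,…,m₅ = 0.4, 1.2, 2, 2.8, 3.6.
f(m₁)=0.976, f(m₂)=0.432, f(m₃)=-6, f(m₄)=-21.392, f(m₅)=-48.816.
h·[f(m₁) + f(m₂) + f(m₃) + f(m₄) + f(m₅)] = 0.8·(-74.8) = -59.84.

-59.84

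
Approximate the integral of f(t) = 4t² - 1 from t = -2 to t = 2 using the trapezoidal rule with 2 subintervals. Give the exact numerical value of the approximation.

h = (2 − (-2))/2 = 2.
Nodes t₀,…,t₂ = -2, 0, 2.
f(t) = 4t² - 1: f₀=15, f₁=-1, f₂=15.
(h/2)·[f₀ + 2f₁ + f₂] = 1·(28) = 28.

28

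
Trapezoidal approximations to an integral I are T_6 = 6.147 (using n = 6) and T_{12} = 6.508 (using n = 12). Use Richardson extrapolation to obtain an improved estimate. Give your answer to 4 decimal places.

6.6283

R = (4·T_{12} − T_6) / 3 = (4·6.508 − 6.147)/3 = (19.885)/3 = 6.6283.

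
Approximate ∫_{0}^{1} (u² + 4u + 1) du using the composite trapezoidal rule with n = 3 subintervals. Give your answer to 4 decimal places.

h = (1 − 0)/3 = 0.333333.
Nodes u₀,…,u₃ = 0, 0.333333, 0.666667, 1.
f(u) = u² + 4u + 1: f₀=1, f₁=2.444444, f₂=4.111111, f₃=6.
(h/2)·[f₀ + 2f₁ + 2f₂ + f₃] = 0.166667·(20.111111) = 3.3519.

3.3519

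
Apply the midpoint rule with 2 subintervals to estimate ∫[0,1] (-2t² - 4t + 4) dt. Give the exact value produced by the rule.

1.375

h = (1 − 0)/2 = 0.5.
Midpoints m₁,…,m₂ = 0.25, 0.75.
f(m₁)=2.875, f(m₂)=-0.125.
h·[f(m₁) + f(m₂)] = 0.5·(2.75) = 1.375.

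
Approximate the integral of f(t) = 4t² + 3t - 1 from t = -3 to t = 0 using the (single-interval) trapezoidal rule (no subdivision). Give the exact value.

37.5

T = (b−a)/2 · [f(-3) + f(0)] = 1.5·[26 + (-1)] = 37.5.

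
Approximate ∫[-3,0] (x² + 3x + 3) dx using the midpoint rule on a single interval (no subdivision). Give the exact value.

2.25

M = (b−a)·f(-1.5) = 3·(0.75) = 2.25.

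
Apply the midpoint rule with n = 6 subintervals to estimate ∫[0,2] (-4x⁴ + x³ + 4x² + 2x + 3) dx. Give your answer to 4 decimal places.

h = (2 − 0)/6 = 0.333333.
Midpoints m₁,…,m₆ = 0.166667, 0.5, 0.833333, 1.166667, 1.5, 1.833333.
f(m₁)=3.445988, f(m₂)=4.875, f(m₃)=6.094136, f(m₄)=4.955247, f(m₅)=-1.875, f(m₆)=-18.915123.
h·[f(m₁) + f(m₂) + f(m₃) + f(m₄) + f(m₅) + f(m₆)] = 0.333333·(-1.419753) = -0.4733.

-0.4733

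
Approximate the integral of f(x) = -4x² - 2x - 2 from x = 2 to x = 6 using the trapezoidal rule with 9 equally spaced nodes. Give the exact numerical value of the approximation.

h = (6 − 2)/8 = 0.5.
Nodes x₀,…,x₈ = 2, 2.5, 3, 3.5, 4, 4.5, 5, 5.5, 6.
f(x) = -4x² - 2x - 2: f₀=-22, f₁=-32, f₂=-44, f₃=-58, f₄=-74, f₅=-92, f₆=-112, f₇=-134, f₈=-158.
(h/2)·[f₀ + 2f₁ + 2f₂ + 2f₃ + 2f₄ + 2f₅ + 2f₆ + 2f₇ + f₈] = 0.25·(-1272) = -318.

-318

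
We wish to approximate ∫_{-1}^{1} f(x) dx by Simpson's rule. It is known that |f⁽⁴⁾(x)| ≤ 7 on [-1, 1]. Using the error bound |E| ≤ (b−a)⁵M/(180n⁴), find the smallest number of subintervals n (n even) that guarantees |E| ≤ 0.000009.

Need 224/(180n⁴) ≤ 0.000009.
n⁴ ≥ 224/(180·0.000009) = 138272 ⇒ n ≥ 19.2834, so the smallest even n is 20. (n must be even for Simpson's rule.)

20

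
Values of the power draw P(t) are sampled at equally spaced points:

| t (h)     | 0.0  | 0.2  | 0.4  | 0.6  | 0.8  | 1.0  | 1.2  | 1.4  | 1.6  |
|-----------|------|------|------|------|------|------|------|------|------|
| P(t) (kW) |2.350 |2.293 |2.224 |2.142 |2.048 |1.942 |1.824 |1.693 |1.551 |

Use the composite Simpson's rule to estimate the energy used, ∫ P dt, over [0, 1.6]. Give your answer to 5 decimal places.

h = 0.2, n = 8.
(h/3)·[y₀ + 4y₁ + 2y₂ + 4y₃ + 2y₄ + 4y₅ + 2y₆ + 4y₇ + y₈] = 0.066667·(48.373) = 3.22487.

3.22487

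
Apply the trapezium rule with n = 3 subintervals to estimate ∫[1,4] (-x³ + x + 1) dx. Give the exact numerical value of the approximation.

h = (4 − 1)/3 = 1.
Nodes x₀,…,x₃ = 1, 2, 3, 4.
f(x) = -x³ + x + 1: f₀=1, f₁=-5, f₂=-23, f₃=-59.
(h/2)·[f₀ + 2f₁ + 2f₂ + f₃] = 0.5·(-114) = -57.

-57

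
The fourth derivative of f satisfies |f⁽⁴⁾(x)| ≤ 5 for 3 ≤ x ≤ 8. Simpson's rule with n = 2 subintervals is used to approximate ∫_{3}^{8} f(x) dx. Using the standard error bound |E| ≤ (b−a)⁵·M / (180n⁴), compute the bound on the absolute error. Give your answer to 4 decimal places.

5.4253

|E| ≤ (5)⁵·5 / (180·2⁴) = 15625/2880 = 5.4253.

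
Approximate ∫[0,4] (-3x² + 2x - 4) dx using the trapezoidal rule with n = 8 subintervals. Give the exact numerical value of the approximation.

h = (4 − 0)/8 = 0.5.
Nodes x₀,…,x₈ = 0, 0.5, 1, 1.5, 2, 2.5, 3, 3.5, 4.
f(x) = -3x² + 2x - 4: f₀=-4, f₁=-3.75, f₂=-5, f₃=-7.75, f₄=-12, f₅=-17.75, f₆=-25, f₇=-33.75, f₈=-44.
(h/2)·[f₀ + 2f₁ + 2f₂ + 2f₃ + 2f₄ + 2f₅ + 2f₆ + 2f₇ + f₈] = 0.25·(-258) = -64.5.

-64.5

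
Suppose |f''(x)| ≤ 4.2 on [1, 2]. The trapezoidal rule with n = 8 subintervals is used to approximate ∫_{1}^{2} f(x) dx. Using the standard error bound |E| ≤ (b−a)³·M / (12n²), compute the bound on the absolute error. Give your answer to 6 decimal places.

0.005469

|E| ≤ (1)³·4.2 / (12·8²) = 4.2/768 = 0.005469.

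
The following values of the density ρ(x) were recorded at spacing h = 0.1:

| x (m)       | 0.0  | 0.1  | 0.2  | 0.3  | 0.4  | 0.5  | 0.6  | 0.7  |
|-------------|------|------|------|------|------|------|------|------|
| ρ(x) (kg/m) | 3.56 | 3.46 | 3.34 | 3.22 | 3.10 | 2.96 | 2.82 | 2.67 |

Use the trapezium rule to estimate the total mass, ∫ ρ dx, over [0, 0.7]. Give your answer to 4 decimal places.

2.2015

h = 0.1, n = 7.
(h/2)·[y₀ + 2y₁ + 2y₂ + 2y₃ + 2y₄ + 2y₅ + 2y₆ + y₇] = 0.05·(44.03) = 2.2015.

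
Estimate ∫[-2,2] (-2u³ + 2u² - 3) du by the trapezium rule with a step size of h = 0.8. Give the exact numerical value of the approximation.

h = (2 − (-2))/5 = 0.8.
Nodes u₀,…,u₅ = -2, -1.2, -0.4, 0.4, 1.2, 2.
f(u) = -2u³ + 2u² - 3: f₀=21, f₁=3.336, f₂=-2.552, f₃=-2.808, f₄=-3.576, f₅=-11.
(h/2)·[f₀ + 2f₁ + 2f₂ + 2f₃ + 2f₄ + f₅] = 0.4·(-1.2) = -0.48.

-0.48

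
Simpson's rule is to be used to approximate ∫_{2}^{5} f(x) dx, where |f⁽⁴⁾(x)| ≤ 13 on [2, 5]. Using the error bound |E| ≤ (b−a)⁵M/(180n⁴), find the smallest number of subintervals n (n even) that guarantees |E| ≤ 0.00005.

26

Need 3159/(180n⁴) ≤ 0.00005.
n⁴ ≥ 3159/(180·0.00005) = 351000 ⇒ n ≥ 24.3403, so the smallest even n is 26. (n must be even for Simpson's rule.)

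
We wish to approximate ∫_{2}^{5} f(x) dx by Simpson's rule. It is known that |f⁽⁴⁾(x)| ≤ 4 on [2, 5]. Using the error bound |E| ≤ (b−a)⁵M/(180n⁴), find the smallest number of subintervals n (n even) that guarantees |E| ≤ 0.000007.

Need 972/(180n⁴) ≤ 0.000007.
n⁴ ≥ 972/(180·0.000007) = 771429 ⇒ n ≥ 29.6363, so the smallest even n is 30. (n must be even for Simpson's rule.)

30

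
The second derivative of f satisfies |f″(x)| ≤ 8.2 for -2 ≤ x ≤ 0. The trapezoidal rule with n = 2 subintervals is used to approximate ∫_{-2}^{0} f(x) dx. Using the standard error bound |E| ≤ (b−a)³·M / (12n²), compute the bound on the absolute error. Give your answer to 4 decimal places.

1.3667

|E| ≤ (2)³·8.2 / (12·2²) = 65.6/48 = 1.3667.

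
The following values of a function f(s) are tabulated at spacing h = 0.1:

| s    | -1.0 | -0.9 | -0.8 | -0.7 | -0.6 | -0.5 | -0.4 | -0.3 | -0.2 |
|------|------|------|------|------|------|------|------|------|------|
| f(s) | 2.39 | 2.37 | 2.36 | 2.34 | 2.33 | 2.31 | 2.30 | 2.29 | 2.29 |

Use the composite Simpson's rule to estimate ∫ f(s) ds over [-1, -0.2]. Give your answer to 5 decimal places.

1.86333

h = 0.1, n = 8.
(h/3)·[y₀ + 4y₁ + 2y₂ + 4y₃ + 2y₄ + 4y₅ + 2y₆ + 4y₇ + y₈] = 0.033333·(55.90) = 1.86333.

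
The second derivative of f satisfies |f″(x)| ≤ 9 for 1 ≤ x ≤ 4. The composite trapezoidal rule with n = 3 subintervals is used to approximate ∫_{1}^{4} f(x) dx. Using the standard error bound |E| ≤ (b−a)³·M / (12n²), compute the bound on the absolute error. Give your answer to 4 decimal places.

|E| ≤ (3)³·9 / (12·3²) = 243/108 = 2.2500.

2.2500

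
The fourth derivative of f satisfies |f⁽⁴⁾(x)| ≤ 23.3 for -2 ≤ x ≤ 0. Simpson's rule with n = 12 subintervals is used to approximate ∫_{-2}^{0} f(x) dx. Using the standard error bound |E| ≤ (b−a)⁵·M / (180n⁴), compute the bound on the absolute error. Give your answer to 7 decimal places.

|E| ≤ (2)⁵·23.3 / (180·12⁴) = 745.6/3732480 = 0.0001998.

0.0001998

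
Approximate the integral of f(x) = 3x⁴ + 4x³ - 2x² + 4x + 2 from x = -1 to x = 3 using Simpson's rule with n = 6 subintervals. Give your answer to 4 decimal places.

h = (3 − (-1))/6 = 0.666667.
Nodes x₀,…,x₆ = -1, -0.333333, 0.333333, 1, 1.666667, 2.333333, 3.
f(x) = 3x⁴ + 4x³ - 2x² + 4x + 2: f₀=-5, f₁=0.333333, f₂=3.296296, f₃=11, f₄=44.777778, f₅=140.185185, f₆=347.
(h/3)·[f₀ + 4f₁ + 2f₂ + 4f₃ + 2f₄ + 4f₅ + f₆] = 0.222222·(1044.222222) = 232.0494.

232.0494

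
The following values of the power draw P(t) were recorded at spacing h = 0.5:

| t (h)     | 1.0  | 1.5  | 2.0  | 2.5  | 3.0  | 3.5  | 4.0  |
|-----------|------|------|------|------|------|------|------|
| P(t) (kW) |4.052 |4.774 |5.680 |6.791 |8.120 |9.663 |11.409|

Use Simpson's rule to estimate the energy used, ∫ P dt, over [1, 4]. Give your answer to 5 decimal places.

21.32883

h = 0.5, n = 6.
(h/3)·[y₀ + 4y₁ + 2y₂ + 4y₃ + 2y₄ + 4y₅ + y₆] = 0.166667·(127.973) = 21.32883.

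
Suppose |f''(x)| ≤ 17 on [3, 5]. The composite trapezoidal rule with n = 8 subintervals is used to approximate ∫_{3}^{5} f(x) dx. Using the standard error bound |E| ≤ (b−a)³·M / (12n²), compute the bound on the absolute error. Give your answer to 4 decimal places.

|E| ≤ (2)³·17 / (12·8²) = 136/768 = 0.1771.

0.1771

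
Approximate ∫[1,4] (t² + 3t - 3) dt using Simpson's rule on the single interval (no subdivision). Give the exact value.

S = (b−a)/6 · [f(1) + 4f(2.5) + f(4)] = 0.5·[1 + 4·10.75 + 25] = 34.5.

34.5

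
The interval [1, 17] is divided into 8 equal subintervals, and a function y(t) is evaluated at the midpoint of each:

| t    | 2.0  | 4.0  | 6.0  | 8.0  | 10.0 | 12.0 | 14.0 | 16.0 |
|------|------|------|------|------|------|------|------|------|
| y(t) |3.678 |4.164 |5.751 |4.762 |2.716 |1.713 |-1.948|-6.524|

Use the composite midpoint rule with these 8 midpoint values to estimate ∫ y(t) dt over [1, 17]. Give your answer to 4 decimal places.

28.6240

h = 2, n = 8.
h·[y(m₁) + y(m₂) + y(m₃) + y(m₄) + y(m₅) + y(m₆) + y(m₇) + y(m₈)] = 2·(14.312) = 28.6240.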